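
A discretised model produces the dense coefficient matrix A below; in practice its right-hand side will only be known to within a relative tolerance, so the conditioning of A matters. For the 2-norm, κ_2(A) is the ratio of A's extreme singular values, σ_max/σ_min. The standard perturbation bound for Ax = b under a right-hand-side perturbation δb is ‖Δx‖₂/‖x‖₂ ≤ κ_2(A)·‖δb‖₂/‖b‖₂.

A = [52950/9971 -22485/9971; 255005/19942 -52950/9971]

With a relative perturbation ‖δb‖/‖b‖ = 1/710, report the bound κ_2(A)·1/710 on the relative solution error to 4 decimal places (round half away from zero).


M = AᵀA = [451138225/2353156 -46993125/588289; -46993125/588289 19581525/588289]. tr(M)=3132925/13924, det(M)=5625/13924
λ_max, λ_min = (3132925/13924 ± √9814905765625/193877776)/2 = 225, 25/13924
so κ_2 = √(225 / (25/13924)) = 354.0000
bound on ‖Δx‖/‖x‖: κ·ε = 354.0000·1/710 = 0.4986

0.4986


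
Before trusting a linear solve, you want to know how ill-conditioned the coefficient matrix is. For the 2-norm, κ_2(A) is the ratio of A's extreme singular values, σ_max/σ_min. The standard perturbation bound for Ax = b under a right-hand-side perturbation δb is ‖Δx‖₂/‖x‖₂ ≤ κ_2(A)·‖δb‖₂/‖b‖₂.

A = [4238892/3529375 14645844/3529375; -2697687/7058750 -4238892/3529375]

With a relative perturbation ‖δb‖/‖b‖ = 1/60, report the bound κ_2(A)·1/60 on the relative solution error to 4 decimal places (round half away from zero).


form AᵀA = [126640538721/79721522500 108479604618/19930380625; 108479604618/19930380625 371950322976/19930380625] with trace 2583106929/127554436 and determinant 656100/31888609
λ_max, λ_min = (2583106929/127554436 ± √6671102391200457441/16270134143278096)/2 = 81/4, 32400/31888609
σ_max=√(81/4)=(9/2), σ_min=√(32400/31888609)=(180/5647) → κ = 141.1750
κ_2(A)·‖δb‖/‖b‖ = 2.3529

2.3529


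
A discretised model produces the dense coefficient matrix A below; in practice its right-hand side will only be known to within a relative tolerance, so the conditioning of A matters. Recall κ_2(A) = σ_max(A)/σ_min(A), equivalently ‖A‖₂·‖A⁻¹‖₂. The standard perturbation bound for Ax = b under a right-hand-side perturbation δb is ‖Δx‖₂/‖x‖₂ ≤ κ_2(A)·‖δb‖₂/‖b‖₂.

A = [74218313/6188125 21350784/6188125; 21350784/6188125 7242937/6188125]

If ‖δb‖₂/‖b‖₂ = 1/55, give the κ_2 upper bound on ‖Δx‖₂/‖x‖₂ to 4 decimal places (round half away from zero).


AᵀA = [9542742339169/61268625625 2782818484992/61268625625; 2782818484992/61268625625 813305782081/61268625625]; tr = 16569676994/98029801, det = 446265625/98029801
eigenvalues of AᵀA: λ = (tr ± √(tr²−4·det))/2 = 169, 2640625/98029801
σ_max=√169=13, σ_min=√(2640625/98029801)=(1625/9901) → κ = 79.2080
κ_2(A)·‖δb‖/‖b‖ = 1.4401

1.4401


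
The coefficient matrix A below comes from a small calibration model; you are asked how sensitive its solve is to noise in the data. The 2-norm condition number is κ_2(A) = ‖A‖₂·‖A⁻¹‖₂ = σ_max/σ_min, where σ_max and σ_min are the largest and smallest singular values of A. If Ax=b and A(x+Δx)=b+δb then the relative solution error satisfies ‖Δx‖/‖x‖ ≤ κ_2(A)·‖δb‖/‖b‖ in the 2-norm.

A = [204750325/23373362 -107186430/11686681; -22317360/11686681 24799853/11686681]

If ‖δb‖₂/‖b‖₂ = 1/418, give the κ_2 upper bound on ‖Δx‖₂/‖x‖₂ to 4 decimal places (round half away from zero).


AᵀA = [26124303282025/324993486724 -6857046660555/81248371681; -6857046660555/81248371681 7200454184989/81248371681]; tr = 65310487541/386436964, det = 446265625/386436964
solving λ² − 65310487541/386436964·λ + 446265625/386436964 = 0 gives λ = 169, 2640625/386436964
so κ_2 = √(169 / (2640625/386436964)) = 157.2640
κ_2(A)·‖δb‖/‖b‖ = 0.3762

0.3762


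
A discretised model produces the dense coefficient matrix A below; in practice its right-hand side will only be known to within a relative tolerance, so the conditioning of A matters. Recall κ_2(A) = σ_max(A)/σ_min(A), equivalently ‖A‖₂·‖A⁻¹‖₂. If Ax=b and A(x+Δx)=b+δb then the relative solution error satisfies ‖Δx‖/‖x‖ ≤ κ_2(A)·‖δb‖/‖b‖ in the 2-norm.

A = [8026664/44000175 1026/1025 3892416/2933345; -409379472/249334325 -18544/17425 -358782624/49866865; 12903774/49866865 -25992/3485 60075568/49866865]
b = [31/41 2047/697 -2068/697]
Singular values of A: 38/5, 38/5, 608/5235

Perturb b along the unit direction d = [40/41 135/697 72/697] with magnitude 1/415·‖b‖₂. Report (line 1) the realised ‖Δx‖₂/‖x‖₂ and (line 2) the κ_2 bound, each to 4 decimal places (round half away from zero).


largest singular value 38/5, smallest 608/5235
κ = σ_max/σ_min = (38/5)/(608/5235) = 65.4375
bound on ‖Δx‖/‖x‖: κ·ε = 65.4375·1/415 = 0.1577
solve Ax = b  →  x = [-8.4926 0.3421 1.4793]
‖b‖ = 4.2426, ‖x‖ = 8.6273
with δb = [0.0100 0.0020 0.0011], A·Δx = δb → ‖Δx‖ = 0.0880
realised ‖Δx‖/‖x‖ = 0.0102
realised/bound (from unrounded values) ≈ 0.0647

0.0102
0.1577


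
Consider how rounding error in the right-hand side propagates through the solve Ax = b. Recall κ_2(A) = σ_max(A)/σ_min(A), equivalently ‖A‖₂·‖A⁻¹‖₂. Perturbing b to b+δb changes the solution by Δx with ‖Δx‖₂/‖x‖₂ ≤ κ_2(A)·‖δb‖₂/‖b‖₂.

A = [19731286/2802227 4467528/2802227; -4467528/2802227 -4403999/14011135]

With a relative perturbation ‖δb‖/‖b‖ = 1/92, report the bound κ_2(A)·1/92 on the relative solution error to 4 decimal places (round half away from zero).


AᵀA = [243475582180/4671312409 273899674152/23356562045; 273899674152/23356562045 308367262321/116782810225]; tr = 3804435941/69472225, det = 7496644/69472225
λ_max, λ_min = (3804435941/69472225 ± √14471649595017703881/4826390046450625)/2 = 1369/25, 5476/2778889
κ = σ_max/σ_min = (37/5)/(74/1667) = 166.7000
worst-case relative error ≤ 166.7000 × 1/92 = 1.8120

1.8120


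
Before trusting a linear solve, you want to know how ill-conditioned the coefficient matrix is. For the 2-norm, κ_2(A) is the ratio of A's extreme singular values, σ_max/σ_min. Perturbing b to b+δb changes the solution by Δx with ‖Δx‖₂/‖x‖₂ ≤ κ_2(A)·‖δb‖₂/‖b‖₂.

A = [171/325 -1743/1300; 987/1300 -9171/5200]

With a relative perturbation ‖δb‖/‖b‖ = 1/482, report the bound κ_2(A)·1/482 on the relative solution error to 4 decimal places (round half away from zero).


M = AᵀA = [4437/5200 -1701/832; -1701/832 408357/83200]. tr(M)=36873/6400, det(M)=81/10000
char-poly roots: 144/25 and 9/6400
so κ_2 = √((144/25) / (9/6400)) = 64.0000
perturbation bound = 64.0000·1/482 = 0.1328

0.1328


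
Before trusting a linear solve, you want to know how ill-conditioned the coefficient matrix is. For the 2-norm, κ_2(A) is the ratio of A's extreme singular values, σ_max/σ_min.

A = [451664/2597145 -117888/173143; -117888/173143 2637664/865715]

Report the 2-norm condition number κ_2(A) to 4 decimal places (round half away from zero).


154.5000

form AᵀA = [1981532416/4012589025 -195536896/89168645; -195536896/89168645 4345455616/445843225] with trace 4888832/477405 and determinant 262144/59675625
char-poly roots: 256/25 and 1024/2387025
κ = σ_max/σ_min = (16/5)/(32/1545) = 154.5000


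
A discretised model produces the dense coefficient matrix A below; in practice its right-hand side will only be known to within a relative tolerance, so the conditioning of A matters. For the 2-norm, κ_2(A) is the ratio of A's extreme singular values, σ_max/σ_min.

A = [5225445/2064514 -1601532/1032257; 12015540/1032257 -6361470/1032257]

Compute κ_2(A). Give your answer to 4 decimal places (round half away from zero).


74.0500

form AᵀA = [359784700425/2535525316 -47960057070/633881329; -47960057070/633881329 25599765204/633881329] with trace 1599251769/8773444 and determinant 13286025/2193361
λ_max, λ_min = (1599251769/8773444 ± √2555741193508507761/76973319621136)/2 = 729/4, 72900/2193361
σ_max=√(729/4)=(27/2), σ_min=√(72900/2193361)=(270/1481) → κ = 74.0500


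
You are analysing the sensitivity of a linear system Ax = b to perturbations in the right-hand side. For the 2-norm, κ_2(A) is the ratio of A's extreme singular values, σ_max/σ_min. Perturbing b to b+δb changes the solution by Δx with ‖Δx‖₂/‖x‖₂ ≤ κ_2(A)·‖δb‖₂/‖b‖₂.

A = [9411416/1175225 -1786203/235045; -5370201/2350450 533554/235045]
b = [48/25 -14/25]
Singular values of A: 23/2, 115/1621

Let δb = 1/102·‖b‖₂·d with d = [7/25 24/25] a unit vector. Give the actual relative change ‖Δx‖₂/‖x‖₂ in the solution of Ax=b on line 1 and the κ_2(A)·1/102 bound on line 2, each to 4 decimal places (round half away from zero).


1.5892
1.5892

from the listed singular values, σ₁ = 23/2, σ_n = 115/1621
κ = σ_max/σ_min = (23/2)/(115/1621) = 162.1000
κ_2(A)·‖δb‖/‖b‖ = 1.5892
solve Ax = b  →  x = [0.1259 -0.1199]
2-norm of b is 2.0000; of x, 0.1739
re-solving with b+δb shifts x by Δx of norm 0.2764
realised ‖Δx‖/‖x‖ = 1.5892
realised/bound = 1 exactly: the bound is attained for this b and d


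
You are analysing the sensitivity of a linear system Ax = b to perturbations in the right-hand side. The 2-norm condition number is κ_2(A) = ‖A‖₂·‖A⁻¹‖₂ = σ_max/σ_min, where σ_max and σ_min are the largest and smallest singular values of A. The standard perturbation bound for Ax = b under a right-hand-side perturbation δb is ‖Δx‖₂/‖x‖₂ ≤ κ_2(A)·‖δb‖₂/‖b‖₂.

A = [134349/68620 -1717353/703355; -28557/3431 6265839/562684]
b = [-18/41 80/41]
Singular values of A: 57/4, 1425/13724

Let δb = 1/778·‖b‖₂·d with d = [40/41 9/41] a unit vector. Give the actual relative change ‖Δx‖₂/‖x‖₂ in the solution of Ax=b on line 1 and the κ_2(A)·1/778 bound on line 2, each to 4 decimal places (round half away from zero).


0.1764
0.1764

largest singular value 57/4, smallest 1425/13724
κ = σ_max/σ_min = (57/4)/(1425/13724) = 137.2400
bound on ‖Δx‖/‖x‖: κ·ε = 137.2400·1/778 = 0.1764
solve Ax = b  →  x = [-0.0842 0.1123]
2-norm of b is 2.0000; of x, 0.1404
δb = ε·‖b‖·d = [0.0025 0.0006]; solving A·Δx = δb gives ‖Δx‖ = 0.0248
dividing the unrounded norms, ‖Δx‖/‖x‖ = 0.1764
so the bound is sharp here: realised error equals the bound


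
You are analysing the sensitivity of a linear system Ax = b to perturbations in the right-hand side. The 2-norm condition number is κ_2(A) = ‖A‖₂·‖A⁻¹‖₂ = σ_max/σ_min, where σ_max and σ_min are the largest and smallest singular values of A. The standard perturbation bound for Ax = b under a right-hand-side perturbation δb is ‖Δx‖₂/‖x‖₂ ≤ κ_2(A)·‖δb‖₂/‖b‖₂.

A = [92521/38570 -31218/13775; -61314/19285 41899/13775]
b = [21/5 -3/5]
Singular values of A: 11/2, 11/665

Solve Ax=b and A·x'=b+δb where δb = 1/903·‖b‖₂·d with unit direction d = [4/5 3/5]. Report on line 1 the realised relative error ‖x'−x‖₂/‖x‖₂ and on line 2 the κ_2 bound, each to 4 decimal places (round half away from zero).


0.0016
0.3682

σ_max = 11/2, σ_min = 11/665
κ_2(A) = (11/2) / (11/665) = 332.5000
bound on ‖Δx‖/‖x‖: κ·ε = 332.5000·1/903 = 0.3682
solve Ax = b  →  x = [125.4734 130.9561]
‖b‖₂ = 4.2426 and ‖x‖₂ = 181.3645
with δb = [0.0038 0.0028], A·Δx = δb → ‖Δx‖ = 0.2840
dividing the unrounded norms, ‖Δx‖/‖x‖ = 0.0016
so the bound overstates the realised error by a factor of ≈ 235.1141 (computed from the unrounded values)


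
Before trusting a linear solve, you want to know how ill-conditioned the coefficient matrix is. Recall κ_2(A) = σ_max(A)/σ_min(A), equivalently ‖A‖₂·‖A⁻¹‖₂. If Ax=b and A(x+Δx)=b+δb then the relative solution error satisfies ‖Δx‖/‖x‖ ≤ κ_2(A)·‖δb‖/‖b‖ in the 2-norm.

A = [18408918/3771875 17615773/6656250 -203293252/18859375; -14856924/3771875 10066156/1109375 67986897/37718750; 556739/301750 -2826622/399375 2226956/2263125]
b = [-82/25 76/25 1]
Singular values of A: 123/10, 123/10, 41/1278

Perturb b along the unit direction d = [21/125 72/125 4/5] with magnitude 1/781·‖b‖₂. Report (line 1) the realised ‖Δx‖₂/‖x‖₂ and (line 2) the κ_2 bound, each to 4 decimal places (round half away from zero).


largest singular value 123/10, smallest 41/1278
condition number: (123/10) ÷ (41/1278) = 383.4000
worst-case relative error ≤ 383.4000 × 1/781 = 0.4909
solve Ax = b  →  x = [52.6338 17.5337 28.4399]
‖b‖ = 4.5826, ‖x‖ = 62.3424
δb = ε·‖b‖·d = [0.0010 0.0034 0.0047]; solving A·Δx = δb gives ‖Δx‖ = 0.1829
realised ‖Δx‖/‖x‖ = 0.0029
realised/bound (from unrounded values) ≈ 0.0060

0.0029
0.4909


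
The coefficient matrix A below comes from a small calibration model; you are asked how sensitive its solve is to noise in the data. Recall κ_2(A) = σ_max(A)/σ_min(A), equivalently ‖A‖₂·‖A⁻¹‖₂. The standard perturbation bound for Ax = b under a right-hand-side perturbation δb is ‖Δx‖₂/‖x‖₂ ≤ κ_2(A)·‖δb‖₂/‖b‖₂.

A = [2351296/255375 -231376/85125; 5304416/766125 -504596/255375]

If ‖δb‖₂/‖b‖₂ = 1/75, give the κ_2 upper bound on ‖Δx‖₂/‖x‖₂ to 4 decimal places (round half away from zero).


AᵀA = [3115766600704/23477900625 -302915530624/7825966875; -302915530624/7825966875 29457232144/2608655625]; tr = 5409410704/37564641, det = 1638400/4173849
eigenvalues of AᵀA: λ = (tr ± √(tr²−4·det))/2 = 144, 102400/37564641
σ_max=√144=12, σ_min=√(102400/37564641)=(320/6129) → κ = 229.8375
bound on ‖Δx‖/‖x‖: κ·ε = 229.8375·1/75 = 3.0645

3.0645


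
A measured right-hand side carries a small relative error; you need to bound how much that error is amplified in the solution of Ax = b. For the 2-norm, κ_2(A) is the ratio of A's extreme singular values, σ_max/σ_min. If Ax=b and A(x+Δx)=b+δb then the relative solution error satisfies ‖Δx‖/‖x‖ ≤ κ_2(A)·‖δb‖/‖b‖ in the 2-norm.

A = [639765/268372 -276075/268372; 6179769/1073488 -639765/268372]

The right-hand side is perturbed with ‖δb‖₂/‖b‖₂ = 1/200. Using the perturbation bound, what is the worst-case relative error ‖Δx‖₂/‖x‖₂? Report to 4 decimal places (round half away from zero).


0.9528

AᵀA = [264723863769/6818795776 -27574511265/1704698944; -27574511265/1704698944 1436439825/213087368]; tr = 1838402001/40347904, det = 36905625/645566464
λ_max, λ_min = (1838402001/40347904 ± √3379349651127164001/1627953357193216)/2 = 729/16, 50625/40347904
so κ_2 = √((729/16) / (50625/40347904)) = 190.5600
perturbation bound = 190.5600·1/200 = 0.9528


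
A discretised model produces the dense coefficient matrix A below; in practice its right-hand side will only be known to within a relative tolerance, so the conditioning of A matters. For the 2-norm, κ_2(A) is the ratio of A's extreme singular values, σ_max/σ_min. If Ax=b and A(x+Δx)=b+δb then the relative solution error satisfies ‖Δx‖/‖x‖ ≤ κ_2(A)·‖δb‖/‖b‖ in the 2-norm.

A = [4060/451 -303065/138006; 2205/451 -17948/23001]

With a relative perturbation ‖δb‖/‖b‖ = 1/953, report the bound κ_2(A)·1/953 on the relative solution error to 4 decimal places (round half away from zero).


0.0312

M = AᵀA = [520625/4961 -1053010/44649; -1053010/44649 8730281/1607364]. tr(M)=4327141/39204, det(M)=60025/4356
solving λ² − 4327141/39204·λ + 60025/4356 = 0 gives λ = 441/4, 1225/9801
κ = σ_max/σ_min = (21/2)/(35/99) = 29.7000
κ_2(A)·‖δb‖/‖b‖ = 0.0312


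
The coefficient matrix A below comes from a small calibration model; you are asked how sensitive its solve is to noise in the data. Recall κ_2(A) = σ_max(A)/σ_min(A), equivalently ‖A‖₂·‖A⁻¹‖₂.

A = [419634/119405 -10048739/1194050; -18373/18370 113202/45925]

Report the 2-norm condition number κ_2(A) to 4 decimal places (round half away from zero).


M = AᵀA = [30456784825/2281208644 -18273155760/570302161; -18273155760/570302161 175423820521/2281208644]. tr(M)=609114217/6749138, det(M)=3258025/53993104
λ_max, λ_min = (609114217/6749138 ± √92752283730339216/11387715935761)/2 = 361/4, 9025/13498276
κ_2(A) = √(λ_max/λ_min) = √((361/4) / (9025/13498276)) = 367.4000

367.4000


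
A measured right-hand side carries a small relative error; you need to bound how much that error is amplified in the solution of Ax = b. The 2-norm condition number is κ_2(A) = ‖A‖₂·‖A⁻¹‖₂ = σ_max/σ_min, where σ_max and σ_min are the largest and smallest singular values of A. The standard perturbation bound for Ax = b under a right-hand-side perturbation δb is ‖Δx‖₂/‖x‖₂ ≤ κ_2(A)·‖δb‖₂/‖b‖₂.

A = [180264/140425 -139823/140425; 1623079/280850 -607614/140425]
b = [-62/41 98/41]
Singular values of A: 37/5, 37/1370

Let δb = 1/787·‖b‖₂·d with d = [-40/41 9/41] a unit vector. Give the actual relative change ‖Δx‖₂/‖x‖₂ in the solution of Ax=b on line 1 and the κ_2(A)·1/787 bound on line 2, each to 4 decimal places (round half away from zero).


0.0018
0.3482

from the listed singular values, σ₁ = 37/5, σ_n = 37/1370
κ = σ_max/σ_min = (37/5)/(37/1370) = 274.0000
bound on ‖Δx‖/‖x‖: κ·ε = 274.0000·1/787 = 0.3482
solve Ax = b  →  x = [44.6486 59.0811]
2-norm of b is 2.8284; of x, 74.0545
re-solving with b+δb shifts x by Δx of norm 0.1331
realised ‖Δx‖/‖x‖ = 0.0018
tightness: 0.0018 against a bound of 0.3482 (unrounded ratio ≈ 0.0052)


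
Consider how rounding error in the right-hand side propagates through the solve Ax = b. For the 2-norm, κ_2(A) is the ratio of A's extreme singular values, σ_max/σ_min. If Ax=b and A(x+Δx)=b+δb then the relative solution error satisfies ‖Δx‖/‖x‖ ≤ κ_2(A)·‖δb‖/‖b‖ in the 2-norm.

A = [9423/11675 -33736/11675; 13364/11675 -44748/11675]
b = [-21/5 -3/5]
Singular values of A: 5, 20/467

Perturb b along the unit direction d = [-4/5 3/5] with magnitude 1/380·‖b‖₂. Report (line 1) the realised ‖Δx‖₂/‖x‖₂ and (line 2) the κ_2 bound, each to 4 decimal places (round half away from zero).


σ_max = 5, σ_min = 20/467
κ_2(A) = 5 / (20/467) = 116.7500
perturbation bound = 116.7500·1/380 = 0.3072
solve Ax = b  →  x = [67.0800 20.1900]
‖b‖₂ = 4.2426 and ‖x‖₂ = 70.0526
with δb = [-0.0089 0.0067], A·Δx = δb → ‖Δx‖ = 0.2607
relative error = 0.0037
tightness: 0.0037 against a bound of 0.3072 (unrounded ratio ≈ 0.0121)

0.0037
0.3072


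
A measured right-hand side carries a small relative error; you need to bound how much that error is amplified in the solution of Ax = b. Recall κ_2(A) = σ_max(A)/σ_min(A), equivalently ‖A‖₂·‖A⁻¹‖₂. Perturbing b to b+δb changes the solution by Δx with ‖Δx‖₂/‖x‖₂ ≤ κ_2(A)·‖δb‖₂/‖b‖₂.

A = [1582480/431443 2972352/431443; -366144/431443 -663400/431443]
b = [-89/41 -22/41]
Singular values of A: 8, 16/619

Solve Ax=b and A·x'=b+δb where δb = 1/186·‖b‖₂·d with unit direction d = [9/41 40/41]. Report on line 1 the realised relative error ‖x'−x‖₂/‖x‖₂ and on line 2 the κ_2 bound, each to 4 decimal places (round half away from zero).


0.0120
1.6640

largest singular value 8, smallest 16/619
κ_2(A) = 8 / (16/619) = 309.5000
κ_2(A)·‖δb‖/‖b‖ = 1.6640
solve Ax = b  →  x = [34.0184 -18.4265]
‖b‖ = 2.2361, ‖x‖ = 38.6883
δb = ε·‖b‖·d = [0.0026 0.0117]; solving A·Δx = δb gives ‖Δx‖ = 0.4651
relative error = 0.0120
tightness: 0.0120 against a bound of 1.6640 (unrounded ratio ≈ 0.0072)


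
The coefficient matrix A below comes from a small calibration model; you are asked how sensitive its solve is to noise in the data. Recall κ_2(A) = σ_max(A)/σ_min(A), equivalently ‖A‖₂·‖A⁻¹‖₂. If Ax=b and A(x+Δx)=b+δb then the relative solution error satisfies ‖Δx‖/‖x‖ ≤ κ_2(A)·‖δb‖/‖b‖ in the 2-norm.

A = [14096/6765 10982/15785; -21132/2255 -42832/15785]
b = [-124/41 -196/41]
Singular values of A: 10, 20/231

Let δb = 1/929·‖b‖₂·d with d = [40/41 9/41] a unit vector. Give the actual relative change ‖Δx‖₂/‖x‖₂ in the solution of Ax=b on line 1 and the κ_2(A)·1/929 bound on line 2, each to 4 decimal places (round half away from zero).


σ_max = 10, σ_min = 20/231
condition number: 10 ÷ (20/231) = 115.5000
κ_2(A)·‖δb‖/‖b‖ = 0.1243
solve Ax = b  →  x = [13.3200 -44.2400]
2-norm of b is 5.6569; of x, 46.2017
δb = ε·‖b‖·d = [0.0059 0.0013]; solving A·Δx = δb gives ‖Δx‖ = 0.0703
realised ‖Δx‖/‖x‖ = 0.0015
tightness: 0.0015 against a bound of 0.1243 (unrounded ratio ≈ 0.0122)

0.0015
0.1243


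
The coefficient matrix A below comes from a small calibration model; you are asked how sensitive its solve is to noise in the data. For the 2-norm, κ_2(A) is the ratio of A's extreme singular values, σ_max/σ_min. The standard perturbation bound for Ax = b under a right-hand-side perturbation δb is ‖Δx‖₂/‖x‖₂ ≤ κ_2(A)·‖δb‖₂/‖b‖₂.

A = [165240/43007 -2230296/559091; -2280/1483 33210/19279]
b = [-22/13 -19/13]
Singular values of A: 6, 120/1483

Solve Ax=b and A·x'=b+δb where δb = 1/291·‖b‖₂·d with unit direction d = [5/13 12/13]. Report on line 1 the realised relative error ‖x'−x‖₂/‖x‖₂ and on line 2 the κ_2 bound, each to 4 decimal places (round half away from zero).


0.0038
0.2548

σ_max = 6, σ_min = 120/1483
κ_2(A) = 6 / (120/1483) = 74.1500
perturbation bound = 74.1500·1/291 = 0.2548
solve Ax = b  →  x = [-18.0132 -16.9253]
‖b‖ = 2.2361, ‖x‖ = 24.7172
δb = ε·‖b‖·d = [0.0030 0.0071]; solving A·Δx = δb gives ‖Δx‖ = 0.0950
realised ‖Δx‖/‖x‖ = 0.0038
tightness: 0.0038 against a bound of 0.2548 (unrounded ratio ≈ 0.0151)


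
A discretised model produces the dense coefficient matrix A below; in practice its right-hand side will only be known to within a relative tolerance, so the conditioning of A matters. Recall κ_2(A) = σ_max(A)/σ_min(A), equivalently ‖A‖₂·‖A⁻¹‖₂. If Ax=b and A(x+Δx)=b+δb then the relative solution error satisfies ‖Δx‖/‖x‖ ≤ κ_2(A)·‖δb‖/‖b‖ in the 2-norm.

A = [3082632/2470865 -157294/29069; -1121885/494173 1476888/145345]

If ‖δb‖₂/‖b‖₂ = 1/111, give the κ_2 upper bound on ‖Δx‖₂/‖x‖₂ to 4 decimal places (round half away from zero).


3.1937

AᵀA = [141758715841/21125169025 -125986941864/4225033805; -125986941864/4225033805 2799733225444/21125169025]; tr = 349969297/2513405, det = 48469444/314175625
char-poly roots: 3481/25 and 13924/12567025
κ = σ_max/σ_min = (59/5)/(118/3545) = 354.5000
perturbation bound = 354.5000·1/111 = 3.1937


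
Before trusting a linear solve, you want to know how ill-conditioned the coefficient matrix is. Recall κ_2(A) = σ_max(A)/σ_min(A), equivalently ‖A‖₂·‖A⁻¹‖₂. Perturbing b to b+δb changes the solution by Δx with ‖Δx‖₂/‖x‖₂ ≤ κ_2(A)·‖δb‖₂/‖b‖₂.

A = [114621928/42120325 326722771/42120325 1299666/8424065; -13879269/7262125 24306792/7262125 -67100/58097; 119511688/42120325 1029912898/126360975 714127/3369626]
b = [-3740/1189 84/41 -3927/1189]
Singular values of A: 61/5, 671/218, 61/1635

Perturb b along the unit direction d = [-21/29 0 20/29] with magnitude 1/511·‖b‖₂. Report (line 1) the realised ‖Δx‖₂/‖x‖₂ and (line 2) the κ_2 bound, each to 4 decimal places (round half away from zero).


0.2550
0.6399

σ_max = 61/5, σ_min = 61/1635
condition number: (61/5) ÷ (61/1635) = 327.0000
perturbation bound = 327.0000·1/511 = 0.6399
solve Ax = b  →  x = [-0.9555 -0.0628 -0.3749]
2-norm of b is 5.0000; of x, 1.0283
re-solving with b+δb shifts x by Δx of norm 0.2623
dividing the unrounded norms, ‖Δx‖/‖x‖ = 0.2550
realised/bound (from unrounded values) ≈ 0.3985


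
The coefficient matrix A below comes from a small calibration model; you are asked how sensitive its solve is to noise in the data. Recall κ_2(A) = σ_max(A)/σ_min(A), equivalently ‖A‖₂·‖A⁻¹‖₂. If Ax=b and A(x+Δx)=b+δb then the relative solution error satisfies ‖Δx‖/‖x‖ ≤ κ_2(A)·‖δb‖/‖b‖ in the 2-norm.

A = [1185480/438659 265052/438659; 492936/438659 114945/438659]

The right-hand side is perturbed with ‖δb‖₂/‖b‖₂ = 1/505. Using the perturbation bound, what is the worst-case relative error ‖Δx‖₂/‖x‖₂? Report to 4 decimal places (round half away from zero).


form AᵀA = [9753542784/1138590049 2194522920/1138590049; 2194522920/1138590049 493875241/1138590049] with trace 6096025/677329 and determinant 576/677329
solving λ² − 6096025/677329·λ + 576/677329 = 0 gives λ = 9, 64/677329
κ = σ_max/σ_min = 3/(8/823) = 308.6250
worst-case relative error ≤ 308.6250 × 1/505 = 0.6111

0.6111


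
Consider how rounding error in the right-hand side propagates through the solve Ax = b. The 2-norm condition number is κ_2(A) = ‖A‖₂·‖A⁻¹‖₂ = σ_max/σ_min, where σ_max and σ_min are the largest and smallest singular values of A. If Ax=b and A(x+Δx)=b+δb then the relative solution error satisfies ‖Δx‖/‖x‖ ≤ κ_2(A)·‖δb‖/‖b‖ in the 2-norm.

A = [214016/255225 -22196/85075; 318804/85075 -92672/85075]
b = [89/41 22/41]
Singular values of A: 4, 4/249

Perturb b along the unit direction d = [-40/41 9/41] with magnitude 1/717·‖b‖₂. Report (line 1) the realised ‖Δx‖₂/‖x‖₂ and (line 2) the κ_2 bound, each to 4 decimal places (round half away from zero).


σ_max = 4, σ_min = 4/249
condition number: 4 ÷ (4/249) = 249.0000
worst-case relative error ≤ 249.0000 × 1/717 = 0.3473
solve Ax = b  →  x = [-34.6200 -119.5900]
‖b‖ = 2.2361, ‖x‖ = 124.5003
Δx = A⁻¹·δb where δb = 1/717·2.2361·d; ‖Δx‖ = 0.1941
relative error = 0.0016
so the bound overstates the realised error by a factor of ≈ 222.7128 (computed from the unrounded values)

0.0016
0.3473


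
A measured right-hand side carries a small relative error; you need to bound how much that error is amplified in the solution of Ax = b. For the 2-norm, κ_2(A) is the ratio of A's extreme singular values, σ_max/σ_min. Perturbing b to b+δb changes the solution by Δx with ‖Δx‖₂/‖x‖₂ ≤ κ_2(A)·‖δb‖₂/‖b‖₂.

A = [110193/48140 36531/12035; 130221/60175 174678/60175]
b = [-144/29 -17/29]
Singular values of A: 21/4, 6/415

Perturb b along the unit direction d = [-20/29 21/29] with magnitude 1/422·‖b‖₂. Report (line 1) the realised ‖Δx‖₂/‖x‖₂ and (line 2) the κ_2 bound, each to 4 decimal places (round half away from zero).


0.0039
0.8605

from the listed singular values, σ₁ = 21/4, σ_n = 6/415
κ_2(A) = (21/4) / (6/415) = 363.1250
κ_2(A)·‖δb‖/‖b‖ = 0.8605
solve Ax = b  →  x = [-166.4571 123.8905]
2-norm of b is 5.0000; of x, 207.5014
re-solving with b+δb shifts x by Δx of norm 0.8195
dividing the unrounded norms, ‖Δx‖/‖x‖ = 0.0039
so the bound overstates the realised error by a factor of ≈ 217.8765 (computed from the unrounded values)


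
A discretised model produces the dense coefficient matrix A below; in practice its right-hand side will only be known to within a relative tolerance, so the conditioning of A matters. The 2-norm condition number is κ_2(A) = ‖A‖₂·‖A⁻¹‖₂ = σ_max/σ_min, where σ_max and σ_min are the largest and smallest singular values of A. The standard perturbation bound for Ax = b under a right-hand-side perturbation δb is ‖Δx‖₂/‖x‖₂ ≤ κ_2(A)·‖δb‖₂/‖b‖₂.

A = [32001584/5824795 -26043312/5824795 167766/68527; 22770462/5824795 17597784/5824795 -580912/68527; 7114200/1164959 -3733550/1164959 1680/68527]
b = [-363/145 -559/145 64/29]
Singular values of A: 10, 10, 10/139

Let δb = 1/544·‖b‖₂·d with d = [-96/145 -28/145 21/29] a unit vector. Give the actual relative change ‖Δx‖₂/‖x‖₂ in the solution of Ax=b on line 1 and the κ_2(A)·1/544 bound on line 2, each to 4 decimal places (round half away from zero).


largest singular value 10, smallest 10/139
condition number: 10 ÷ (10/139) = 139.0000
worst-case relative error ≤ 139.0000 × 1/544 = 0.2555
solve Ax = b  →  x = [22.9318 43.2097 26.4294]
‖b‖ = 5.0990, ‖x‖ = 55.6009
Δx = A⁻¹·δb where δb = 1/544·5.0990·d; ‖Δx‖ = 0.1303
relative error = 0.0023
so the bound overstates the realised error by a factor of ≈ 109.0423 (computed from the unrounded values)

0.0023
0.2555


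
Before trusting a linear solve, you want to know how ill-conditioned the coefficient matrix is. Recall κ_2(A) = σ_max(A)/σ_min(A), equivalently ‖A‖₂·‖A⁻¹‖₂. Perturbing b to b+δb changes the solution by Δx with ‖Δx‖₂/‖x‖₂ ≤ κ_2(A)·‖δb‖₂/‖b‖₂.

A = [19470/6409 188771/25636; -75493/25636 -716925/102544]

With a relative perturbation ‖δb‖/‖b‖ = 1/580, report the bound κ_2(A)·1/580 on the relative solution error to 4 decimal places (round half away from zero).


form AᵀA = [1076053/60112 10329165/240448; 10329165/240448 99161557/961792] with trace 8952185/73984 and determinant 14641/73984
eigenvalues of AᵀA: λ = (tr ± √(tr²−4·det))/2 = 121, 121/73984
σ_max=√121=11, σ_min=√(121/73984)=(11/272) → κ = 272.0000
perturbation bound = 272.0000·1/580 = 0.4690

0.4690


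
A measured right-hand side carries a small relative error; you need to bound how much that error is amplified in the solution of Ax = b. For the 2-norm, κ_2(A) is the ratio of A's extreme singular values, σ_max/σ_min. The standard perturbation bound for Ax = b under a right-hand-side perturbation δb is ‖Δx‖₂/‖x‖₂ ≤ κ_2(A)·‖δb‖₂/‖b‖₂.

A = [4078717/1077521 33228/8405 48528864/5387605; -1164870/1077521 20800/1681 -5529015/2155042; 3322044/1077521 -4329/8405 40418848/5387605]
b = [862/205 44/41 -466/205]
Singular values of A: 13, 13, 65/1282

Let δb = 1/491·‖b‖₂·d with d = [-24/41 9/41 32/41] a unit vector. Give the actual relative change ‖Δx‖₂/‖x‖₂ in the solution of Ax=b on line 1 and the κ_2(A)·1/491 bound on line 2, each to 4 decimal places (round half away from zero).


from the listed singular values, σ₁ = 13, σ_n = 65/1282
condition number: 13 ÷ (65/1282) = 256.4000
bound on ‖Δx‖/‖x‖: κ·ε = 256.4000·1/491 = 0.5222
solve Ax = b  →  x = [72.8684 0.1839 -30.2358]
‖b‖₂ = 4.8990 and ‖x‖₂ = 78.8926
Δx = A⁻¹·δb where δb = 1/491·4.8990·d; ‖Δx‖ = 0.1968
realised ‖Δx‖/‖x‖ = 0.0025
realised/bound (from unrounded values) ≈ 0.0048

0.0025
0.5222


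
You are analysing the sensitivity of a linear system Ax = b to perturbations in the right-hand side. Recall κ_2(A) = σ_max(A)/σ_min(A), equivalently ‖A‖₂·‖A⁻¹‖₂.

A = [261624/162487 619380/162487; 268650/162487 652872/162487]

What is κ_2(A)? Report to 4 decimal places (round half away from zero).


215.5000

M = AᵀA = [12861972/2414893 30864240/2414893; 30864240/2414893 74076048/2414893]. tr(M)=6687540/185761, det(M)=5184/185761
λ_max, λ_min = (6687540/185761 ± √44719339311504/34507149121)/2 = 36, 144/185761
σ_max=√36=6, σ_min=√(144/185761)=(12/431) → κ = 215.5000


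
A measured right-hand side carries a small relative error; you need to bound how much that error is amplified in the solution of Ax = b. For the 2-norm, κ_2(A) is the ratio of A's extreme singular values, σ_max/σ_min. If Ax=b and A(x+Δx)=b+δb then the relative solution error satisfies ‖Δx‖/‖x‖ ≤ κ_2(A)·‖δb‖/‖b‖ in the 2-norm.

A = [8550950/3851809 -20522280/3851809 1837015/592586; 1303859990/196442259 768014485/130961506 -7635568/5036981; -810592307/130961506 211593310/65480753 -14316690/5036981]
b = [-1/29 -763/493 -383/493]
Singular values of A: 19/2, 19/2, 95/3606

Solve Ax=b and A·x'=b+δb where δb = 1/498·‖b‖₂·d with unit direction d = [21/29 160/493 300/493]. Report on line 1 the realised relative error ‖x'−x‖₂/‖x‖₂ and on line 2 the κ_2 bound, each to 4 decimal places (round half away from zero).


largest singular value 19/2, smallest 95/3606
condition number: (19/2) ÷ (95/3606) = 360.6000
perturbation bound = 360.6000·1/498 = 0.7241
solve Ax = b  →  x = [6.8088 -16.6147 -33.4427]
‖b‖ = 1.7321, ‖x‖ = 37.9582
with δb = [0.0025 0.0011 0.0021], A·Δx = δb → ‖Δx‖ = 0.1320
dividing the unrounded norms, ‖Δx‖/‖x‖ = 0.0035
tightness: 0.0035 against a bound of 0.7241 (unrounded ratio ≈ 0.0048)

0.0035
0.7241


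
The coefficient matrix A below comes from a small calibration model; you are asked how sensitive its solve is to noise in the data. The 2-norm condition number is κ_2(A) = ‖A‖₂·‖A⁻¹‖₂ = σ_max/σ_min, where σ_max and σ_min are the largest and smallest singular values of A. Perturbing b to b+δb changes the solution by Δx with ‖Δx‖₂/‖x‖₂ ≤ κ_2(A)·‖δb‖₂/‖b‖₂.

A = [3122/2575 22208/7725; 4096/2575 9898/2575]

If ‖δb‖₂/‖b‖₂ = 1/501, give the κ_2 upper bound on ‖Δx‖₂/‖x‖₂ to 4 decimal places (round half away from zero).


AᵀA = [1060964/265225 305536/31827; 305536/31827 54997156/2387025]; tr = 64545832/2387025, det = 456976/59675625
char-poly roots: 676/25 and 676/2387025
so κ_2 = √((676/25) / (676/2387025)) = 309.0000
bound on ‖Δx‖/‖x‖: κ·ε = 309.0000·1/501 = 0.6168

0.6168


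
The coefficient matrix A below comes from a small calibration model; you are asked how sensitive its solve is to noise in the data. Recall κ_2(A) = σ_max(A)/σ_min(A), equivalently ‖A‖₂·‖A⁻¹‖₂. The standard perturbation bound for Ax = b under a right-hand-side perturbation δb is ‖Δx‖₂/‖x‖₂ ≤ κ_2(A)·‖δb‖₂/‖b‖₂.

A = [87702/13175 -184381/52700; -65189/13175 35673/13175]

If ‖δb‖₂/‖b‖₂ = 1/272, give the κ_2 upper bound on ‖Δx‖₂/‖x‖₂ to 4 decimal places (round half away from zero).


0.4559

AᵀA = [477649861/6943225 -20378025/555458; -20378025/555458 2174294401/111091600]; tr = 33967793/384400, det = 4879681/9610000
char-poly roots: 2209/25 and 2209/384400
so κ_2 = √((2209/25) / (2209/384400)) = 124.0000
κ_2(A)·‖δb‖/‖b‖ = 0.4559


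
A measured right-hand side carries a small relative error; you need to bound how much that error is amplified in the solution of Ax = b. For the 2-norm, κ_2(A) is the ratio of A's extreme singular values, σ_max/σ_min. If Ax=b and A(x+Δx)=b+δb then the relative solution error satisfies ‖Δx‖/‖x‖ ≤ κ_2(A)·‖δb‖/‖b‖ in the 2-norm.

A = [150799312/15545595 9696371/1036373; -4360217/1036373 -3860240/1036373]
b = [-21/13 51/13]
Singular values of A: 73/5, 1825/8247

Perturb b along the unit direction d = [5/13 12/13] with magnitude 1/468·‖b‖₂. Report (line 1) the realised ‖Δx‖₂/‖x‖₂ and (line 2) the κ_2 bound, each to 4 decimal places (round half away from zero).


largest singular value 73/5, smallest 1825/8247
κ_2(A) = (73/5) / (1825/8247) = 65.9760
perturbation bound = 65.9760·1/468 = 0.1410
solve Ax = b  →  x = [-9.4983 9.6752]
2-norm of b is 4.2426; of x, 13.5583
with δb = [0.0035 0.0084], A·Δx = δb → ‖Δx‖ = 0.0410
dividing the unrounded norms, ‖Δx‖/‖x‖ = 0.0030
so the bound overstates the realised error by a factor of ≈ 46.6574 (computed from the unrounded values)

0.0030
0.1410


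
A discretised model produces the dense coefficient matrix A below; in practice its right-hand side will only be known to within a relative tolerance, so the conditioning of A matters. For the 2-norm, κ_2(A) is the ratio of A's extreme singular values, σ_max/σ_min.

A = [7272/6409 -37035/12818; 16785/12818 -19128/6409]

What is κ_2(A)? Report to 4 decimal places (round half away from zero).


AᵀA = [45117/15028 -27000/3757; -27000/3757 259317/15028]; tr = 11709/578, det = 729/4624
char-poly roots: 81/4 and 9/1156
κ_2(A) = √(λ_max/λ_min) = √((81/4) / (9/1156)) = 51.0000

51.0000


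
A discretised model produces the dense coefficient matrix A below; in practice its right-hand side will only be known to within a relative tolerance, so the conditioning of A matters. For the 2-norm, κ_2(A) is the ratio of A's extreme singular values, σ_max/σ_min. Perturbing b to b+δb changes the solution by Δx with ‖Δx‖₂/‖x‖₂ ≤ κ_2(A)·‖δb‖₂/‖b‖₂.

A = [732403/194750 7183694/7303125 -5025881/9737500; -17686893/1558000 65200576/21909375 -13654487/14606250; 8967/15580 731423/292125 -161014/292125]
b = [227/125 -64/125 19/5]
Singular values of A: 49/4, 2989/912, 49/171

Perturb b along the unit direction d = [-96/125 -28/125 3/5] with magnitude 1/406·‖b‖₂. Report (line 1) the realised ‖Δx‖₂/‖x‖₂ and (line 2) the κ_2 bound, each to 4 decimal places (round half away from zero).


0.0099
0.1053

largest singular value 49/4, smallest 49/171
κ = σ_max/σ_min = (49/4)/(49/171) = 42.7500
worst-case relative error ≤ 42.7500 × 1/406 = 0.1053
solve Ax = b  →  x = [0.3476 2.1030 3.0218]
‖b‖₂ = 4.2426 and ‖x‖₂ = 3.6980
δb = ε·‖b‖·d = [-0.0080 -0.0023 0.0063]; solving A·Δx = δb gives ‖Δx‖ = 0.0365
relative error = 0.0099
tightness: 0.0099 against a bound of 0.1053 (unrounded ratio ≈ 0.0937)


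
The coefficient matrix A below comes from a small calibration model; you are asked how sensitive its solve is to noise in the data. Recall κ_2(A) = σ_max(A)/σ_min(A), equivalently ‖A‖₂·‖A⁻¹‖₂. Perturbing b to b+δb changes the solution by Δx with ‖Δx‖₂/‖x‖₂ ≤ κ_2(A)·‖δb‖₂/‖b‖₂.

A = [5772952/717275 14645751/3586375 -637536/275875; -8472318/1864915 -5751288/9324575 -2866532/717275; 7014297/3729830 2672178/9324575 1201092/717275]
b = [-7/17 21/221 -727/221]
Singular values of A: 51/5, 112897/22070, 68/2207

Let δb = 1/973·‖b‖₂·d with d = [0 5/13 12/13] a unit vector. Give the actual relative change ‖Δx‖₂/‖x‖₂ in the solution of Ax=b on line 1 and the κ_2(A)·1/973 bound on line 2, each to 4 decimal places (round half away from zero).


largest singular value 51/5, smallest 68/2207
condition number: (51/5) ÷ (68/2207) = 331.0500
perturbation bound = 331.0500·1/973 = 0.3402
solve Ax = b  →  x = [35.8396 -86.2699 -27.4506]
‖b‖₂ = 3.3166 and ‖x‖₂ = 97.3679
re-solving with b+δb shifts x by Δx of norm 0.1106
realised ‖Δx‖/‖x‖ = 0.0011
so the bound overstates the realised error by a factor of ≈ 299.4467 (computed from the unrounded values)

0.0011
0.3402


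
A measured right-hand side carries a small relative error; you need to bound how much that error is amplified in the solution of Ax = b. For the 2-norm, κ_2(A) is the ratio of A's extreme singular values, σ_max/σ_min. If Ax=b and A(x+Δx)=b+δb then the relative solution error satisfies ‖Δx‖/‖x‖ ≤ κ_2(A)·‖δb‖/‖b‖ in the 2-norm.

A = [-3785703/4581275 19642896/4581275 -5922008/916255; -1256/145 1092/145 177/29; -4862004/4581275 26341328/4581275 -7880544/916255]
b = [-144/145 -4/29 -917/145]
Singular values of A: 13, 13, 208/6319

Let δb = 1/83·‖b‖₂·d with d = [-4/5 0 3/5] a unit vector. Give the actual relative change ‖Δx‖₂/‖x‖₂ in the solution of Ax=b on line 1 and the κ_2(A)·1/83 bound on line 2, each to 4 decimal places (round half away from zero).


0.0257
4.7583

σ_max = 13, σ_min = 208/6319
κ_2(A) = 13 / (208/6319) = 394.9375
worst-case relative error ≤ 394.9375 × 1/83 = 4.7583
solve Ax = b  →  x = [-67.2509 -54.9298 -27.6879]
2-norm of b is 6.4031; of x, 91.1405
with δb = [-0.0617 0.0000 0.0463], A·Δx = δb → ‖Δx‖ = 2.3437
realised ‖Δx‖/‖x‖ = 0.0257
realised/bound (from unrounded values) ≈ 0.0054


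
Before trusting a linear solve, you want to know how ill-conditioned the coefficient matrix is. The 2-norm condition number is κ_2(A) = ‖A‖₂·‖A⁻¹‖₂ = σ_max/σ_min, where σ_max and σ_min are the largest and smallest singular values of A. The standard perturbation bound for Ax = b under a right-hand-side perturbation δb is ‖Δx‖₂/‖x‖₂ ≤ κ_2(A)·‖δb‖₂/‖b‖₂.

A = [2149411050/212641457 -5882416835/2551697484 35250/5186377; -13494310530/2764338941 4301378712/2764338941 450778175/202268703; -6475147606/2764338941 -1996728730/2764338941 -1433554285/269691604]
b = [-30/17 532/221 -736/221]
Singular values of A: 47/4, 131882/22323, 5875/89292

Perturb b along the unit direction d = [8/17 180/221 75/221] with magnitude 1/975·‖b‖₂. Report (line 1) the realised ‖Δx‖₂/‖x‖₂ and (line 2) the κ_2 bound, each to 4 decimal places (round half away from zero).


from the listed singular values, σ₁ = 47/4, σ_n = 5875/89292
κ_2(A) = (47/4) / (5875/89292) = 178.5840
perturbation bound = 178.5840·1/975 = 0.1832
solve Ax = b  →  x = [-0.1334 0.1824 0.6605]
2-norm of b is 4.4721; of x, 0.6981
with δb = [0.0022 0.0037 0.0016], A·Δx = δb → ‖Δx‖ = 0.0697
dividing the unrounded norms, ‖Δx‖/‖x‖ = 0.0999
tightness: 0.0999 against a bound of 0.1832 (unrounded ratio ≈ 0.5452)

0.0999
0.1832
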